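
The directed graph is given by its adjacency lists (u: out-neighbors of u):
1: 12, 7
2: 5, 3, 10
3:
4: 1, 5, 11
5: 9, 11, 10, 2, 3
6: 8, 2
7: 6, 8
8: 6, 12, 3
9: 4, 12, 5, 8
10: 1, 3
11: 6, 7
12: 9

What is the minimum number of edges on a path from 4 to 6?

Level 0: 4
Level 1: 1, 5, 11
Level 2: 2, 3, 6, 7, 9, 10, 12
Level 3: 8
6 first appears at level 2.

2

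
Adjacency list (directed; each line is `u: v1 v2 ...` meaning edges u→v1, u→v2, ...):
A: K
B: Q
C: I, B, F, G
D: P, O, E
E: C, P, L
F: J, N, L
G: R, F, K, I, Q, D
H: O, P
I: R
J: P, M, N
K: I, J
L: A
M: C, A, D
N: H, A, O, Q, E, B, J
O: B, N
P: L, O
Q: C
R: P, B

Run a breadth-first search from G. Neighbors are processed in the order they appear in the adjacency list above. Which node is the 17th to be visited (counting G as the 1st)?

Visit G; enqueue R, F, K, I, Q, D → queue [R, F, K, I, Q, D]
Visit R; enqueue P, B → queue [F, K, I, Q, D, P, B]
Visit F; enqueue J, N, L → queue [K, I, Q, D, P, B, J, N, L]
Visit K → queue [I, Q, D, P, B, J, N, L]
Visit I → queue [Q, D, P, B, J, N, L]
Visit Q; enqueue C → queue [D, P, B, J, N, L, C]
Visit D; enqueue O, E → queue [P, B, J, N, L, C, O, E]
Visit P → queue [B, J, N, L, C, O, E]
Visit B → queue [J, N, L, C, O, E]
Visit J; enqueue M → queue [N, L, C, O, E, M]
Visit N; enqueue H, A → queue [L, C, O, E, M, H, A]
Visit L → queue [C, O, E, M, H, A]
Visit C → queue [O, E, M, H, A]
Visit O → queue [E, M, H, A]
Visit E → queue [M, H, A]
Visit M → queue [H, A]
Visit H → queue [A]
Visit A → queue []

Visit order: G, R, F, K, I, Q, D, P, B, J, N, L, C, O, E, M, H, A

H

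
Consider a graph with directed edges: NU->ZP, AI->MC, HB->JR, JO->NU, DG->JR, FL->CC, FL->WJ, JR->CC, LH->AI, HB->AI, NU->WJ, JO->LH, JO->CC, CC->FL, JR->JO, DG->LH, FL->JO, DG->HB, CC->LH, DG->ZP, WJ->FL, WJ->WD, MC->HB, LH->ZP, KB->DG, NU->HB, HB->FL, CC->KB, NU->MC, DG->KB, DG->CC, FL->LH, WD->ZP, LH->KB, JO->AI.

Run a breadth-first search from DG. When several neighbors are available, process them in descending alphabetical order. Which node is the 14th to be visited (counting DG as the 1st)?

WD

Visit DG; enqueue ZP, LH, KB, JR, HB, CC → queue [ZP, LH, KB, JR, HB, CC]
Visit ZP → queue [LH, KB, JR, HB, CC]
Visit LH; enqueue AI → queue [KB, JR, HB, CC, AI]
Visit KB → queue [JR, HB, CC, AI]
Visit JR; enqueue JO → queue [HB, CC, AI, JO]
Visit HB; enqueue FL → queue [CC, AI, JO, FL]
Visit CC → queue [AI, JO, FL]
Visit AI; enqueue MC → queue [JO, FL, MC]
Visit JO; enqueue NU → queue [FL, MC, NU]
Visit FL; enqueue WJ → queue [MC, NU, WJ]
Visit MC → queue [NU, WJ]
Visit NU → queue [WJ]
Visit WJ; enqueue WD → queue [WD]
Visit WD → queue []

Visit order: DG, ZP, LH, KB, JR, HB, CC, AI, JO, FL, MC, NU, WJ, WD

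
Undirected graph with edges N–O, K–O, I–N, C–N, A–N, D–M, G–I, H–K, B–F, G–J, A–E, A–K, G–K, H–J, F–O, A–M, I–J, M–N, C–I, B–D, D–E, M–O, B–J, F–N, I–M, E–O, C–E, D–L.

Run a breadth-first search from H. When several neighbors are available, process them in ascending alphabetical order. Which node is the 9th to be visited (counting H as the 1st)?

D

Visit H; enqueue J, K → queue [J, K]
Visit J; enqueue B, G, I → queue [K, B, G, I]
Visit K; enqueue A, O → queue [B, G, I, A, O]
Visit B; enqueue D, F → queue [G, I, A, O, D, F]
Visit G → queue [I, A, O, D, F]
Visit I; enqueue C, M, N → queue [A, O, D, F, C, M, N]
Visit A; enqueue E → queue [O, D, F, C, M, N, E]
Visit O → queue [D, F, C, M, N, E]
Visit D; enqueue L → queue [F, C, M, N, E, L]
Visit F → queue [C, M, N, E, L]
Visit C → queue [M, N, E, L]
Visit M → queue [N, E, L]
Visit N → queue [E, L]
Visit E → queue [L]
Visit L → queue []

Visit order: H, J, K, B, G, I, A, O, D, F, C, M, N, E, L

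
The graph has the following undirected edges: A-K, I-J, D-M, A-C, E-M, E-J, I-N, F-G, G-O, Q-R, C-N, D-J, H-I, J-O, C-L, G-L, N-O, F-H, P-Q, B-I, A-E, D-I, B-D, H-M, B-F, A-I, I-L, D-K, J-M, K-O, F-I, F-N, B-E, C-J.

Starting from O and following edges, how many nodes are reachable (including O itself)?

15

BFS from O visits: O, G, J, K, N, F, L, C, D, E, I, M, A, B, H
Reachable nodes: 15 of 18 total.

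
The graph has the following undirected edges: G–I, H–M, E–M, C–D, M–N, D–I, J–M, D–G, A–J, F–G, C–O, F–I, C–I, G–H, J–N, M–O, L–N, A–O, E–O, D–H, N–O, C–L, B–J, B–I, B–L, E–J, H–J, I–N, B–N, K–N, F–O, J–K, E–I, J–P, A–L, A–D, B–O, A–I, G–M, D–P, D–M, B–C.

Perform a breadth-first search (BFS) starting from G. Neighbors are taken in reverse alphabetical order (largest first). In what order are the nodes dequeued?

Visit G; enqueue M, I, H, F, D → queue [M, I, H, F, D]
Visit M; enqueue O, N, J, E → queue [I, H, F, D, O, N, J, E]
Visit I; enqueue C, B, A → queue [H, F, D, O, N, J, E, C, B, A]
Visit H → queue [F, D, O, N, J, E, C, B, A]
Visit F → queue [D, O, N, J, E, C, B, A]
Visit D; enqueue P → queue [O, N, J, E, C, B, A, P]
Visit O → queue [N, J, E, C, B, A, P]
Visit N; enqueue L, K → queue [J, E, C, B, A, P, L, K]
Visit J → queue [E, C, B, A, P, L, K]
Visit E → queue [C, B, A, P, L, K]
Visit C → queue [B, A, P, L, K]
Visit B → queue [A, P, L, K]
Visit A → queue [P, L, K]
Visit P → queue [L, K]
Visit L → queue [K]
Visit K → queue []

G, M, I, H, F, D, O, N, J, E, C, B, A, P, L, K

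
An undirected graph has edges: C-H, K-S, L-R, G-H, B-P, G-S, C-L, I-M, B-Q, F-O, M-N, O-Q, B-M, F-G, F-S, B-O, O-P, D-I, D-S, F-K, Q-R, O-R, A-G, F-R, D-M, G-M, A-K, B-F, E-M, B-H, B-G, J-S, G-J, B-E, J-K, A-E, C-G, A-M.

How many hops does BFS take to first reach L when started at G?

Level 0: G
Level 1: A, B, C, F, H, J, M, S
Level 2: D, E, I, K, L, N, O, P, Q, R
L first appears at level 2.

2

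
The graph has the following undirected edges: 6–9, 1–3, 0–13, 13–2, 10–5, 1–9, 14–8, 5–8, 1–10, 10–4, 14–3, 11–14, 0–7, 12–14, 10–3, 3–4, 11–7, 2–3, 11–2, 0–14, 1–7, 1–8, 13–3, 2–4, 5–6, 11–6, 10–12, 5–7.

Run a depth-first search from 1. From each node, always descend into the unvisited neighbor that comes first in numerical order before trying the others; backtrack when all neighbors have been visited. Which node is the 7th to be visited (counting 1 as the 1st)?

Visit 1
1 → 3
3 → 2
2 → 4
4 → 10
10 → 5
5 → 6
6 → 9
6 → 11
11 → 7
7 → 0
0 → 13
0 → 14
14 → 8
14 → 12

Visit order: 1, 3, 2, 4, 10, 5, 6, 9, 11, 7, 0, 13, 14, 8, 12

6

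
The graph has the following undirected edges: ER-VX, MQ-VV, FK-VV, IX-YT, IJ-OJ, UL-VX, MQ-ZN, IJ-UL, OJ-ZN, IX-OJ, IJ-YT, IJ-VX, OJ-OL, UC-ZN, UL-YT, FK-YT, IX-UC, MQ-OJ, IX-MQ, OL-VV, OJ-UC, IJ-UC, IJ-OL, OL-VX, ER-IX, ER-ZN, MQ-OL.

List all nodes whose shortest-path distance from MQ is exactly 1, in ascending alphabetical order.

IX, OJ, OL, VV, ZN

Level 0: MQ
Level 1: IX, OJ, OL, VV, ZN
Level 2: ER, FK, IJ, UC, VX, YT
Level 3: UL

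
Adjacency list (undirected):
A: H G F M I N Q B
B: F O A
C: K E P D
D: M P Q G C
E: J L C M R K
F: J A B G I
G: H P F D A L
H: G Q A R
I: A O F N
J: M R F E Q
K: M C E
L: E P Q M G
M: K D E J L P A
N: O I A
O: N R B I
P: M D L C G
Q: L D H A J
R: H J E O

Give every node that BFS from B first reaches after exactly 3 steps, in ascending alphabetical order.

Level 0: B
Level 1: A, F, O
Level 2: G, H, I, J, M, N, Q, R
Level 3: D, E, K, L, P
Level 4: C

D, E, K, L, P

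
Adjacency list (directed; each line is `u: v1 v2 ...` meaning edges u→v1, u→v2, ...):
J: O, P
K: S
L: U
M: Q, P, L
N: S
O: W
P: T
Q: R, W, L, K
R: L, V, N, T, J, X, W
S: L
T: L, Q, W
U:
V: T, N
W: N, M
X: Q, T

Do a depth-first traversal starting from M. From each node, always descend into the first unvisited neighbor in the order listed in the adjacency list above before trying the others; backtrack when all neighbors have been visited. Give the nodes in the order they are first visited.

Visit M
M → Q
Q → R
R → L
L → U
R → V
V → T
T → W
W → N
N → S
R → J
J → O
J → P
R → X
Q → K

M, Q, R, L, U, V, T, W, N, S, J, O, P, X, K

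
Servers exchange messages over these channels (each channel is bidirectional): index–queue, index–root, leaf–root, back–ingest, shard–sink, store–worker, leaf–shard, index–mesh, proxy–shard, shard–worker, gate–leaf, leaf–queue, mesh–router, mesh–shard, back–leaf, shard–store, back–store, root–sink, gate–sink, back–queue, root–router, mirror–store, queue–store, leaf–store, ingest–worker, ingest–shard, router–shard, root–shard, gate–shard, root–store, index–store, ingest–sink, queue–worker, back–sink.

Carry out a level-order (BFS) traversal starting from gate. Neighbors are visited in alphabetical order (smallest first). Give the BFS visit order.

Visit gate; enqueue leaf, shard, sink → queue [leaf, shard, sink]
Visit leaf; enqueue back, queue, root, store → queue [shard, sink, back, queue, root, store]
Visit shard; enqueue ingest, mesh, proxy, router, worker → queue [sink, back, queue, root, store, ingest, mesh, proxy, router, worker]
Visit sink → queue [back, queue, root, store, ingest, mesh, proxy, router, worker]
Visit back → queue [queue, root, store, ingest, mesh, proxy, router, worker]
Visit queue; enqueue index → queue [root, store, ingest, mesh, proxy, router, worker, index]
Visit root → queue [store, ingest, mesh, proxy, router, worker, index]
Visit store; enqueue mirror → queue [ingest, mesh, proxy, router, worker, index, mirror]
Visit ingest → queue [mesh, proxy, router, worker, index, mirror]
Visit mesh → queue [proxy, router, worker, index, mirror]
Visit proxy → queue [router, worker, index, mirror]
Visit router → queue [worker, index, mirror]
Visit worker → queue [index, mirror]
Visit index → queue [mirror]
Visit mirror → queue []

gate, leaf, shard, sink, back, queue, root, store, ingest, mesh, proxy, router, worker, index, mirror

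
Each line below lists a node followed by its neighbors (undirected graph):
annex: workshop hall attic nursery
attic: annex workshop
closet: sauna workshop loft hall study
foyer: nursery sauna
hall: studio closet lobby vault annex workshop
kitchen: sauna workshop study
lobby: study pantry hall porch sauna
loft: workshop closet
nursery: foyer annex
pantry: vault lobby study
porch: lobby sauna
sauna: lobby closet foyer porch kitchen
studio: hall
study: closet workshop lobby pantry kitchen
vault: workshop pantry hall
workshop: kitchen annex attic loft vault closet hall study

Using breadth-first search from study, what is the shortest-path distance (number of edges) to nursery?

3

Level 0: study
Level 1: closet, kitchen, lobby, pantry, workshop
Level 2: annex, attic, hall, loft, porch, sauna, vault
Level 3: foyer, nursery, studio
nursery first appears at level 3.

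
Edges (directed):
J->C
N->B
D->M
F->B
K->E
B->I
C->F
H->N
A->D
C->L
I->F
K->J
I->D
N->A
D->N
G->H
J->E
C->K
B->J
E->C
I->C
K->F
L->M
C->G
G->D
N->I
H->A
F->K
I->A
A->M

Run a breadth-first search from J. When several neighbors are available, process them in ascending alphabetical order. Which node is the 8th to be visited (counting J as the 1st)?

Visit J; enqueue C, E → queue [C, E]
Visit C; enqueue F, G, K, L → queue [E, F, G, K, L]
Visit E → queue [F, G, K, L]
Visit F; enqueue B → queue [G, K, L, B]
Visit G; enqueue D, H → queue [K, L, B, D, H]
Visit K → queue [L, B, D, H]
Visit L; enqueue M → queue [B, D, H, M]
Visit B; enqueue I → queue [D, H, M, I]
Visit D; enqueue N → queue [H, M, I, N]
Visit H; enqueue A → queue [M, I, N, A]
Visit M → queue [I, N, A]
Visit I → queue [N, A]
Visit N → queue [A]
Visit A → queue []

Visit order: J, C, E, F, G, K, L, B, D, H, M, I, N, A

B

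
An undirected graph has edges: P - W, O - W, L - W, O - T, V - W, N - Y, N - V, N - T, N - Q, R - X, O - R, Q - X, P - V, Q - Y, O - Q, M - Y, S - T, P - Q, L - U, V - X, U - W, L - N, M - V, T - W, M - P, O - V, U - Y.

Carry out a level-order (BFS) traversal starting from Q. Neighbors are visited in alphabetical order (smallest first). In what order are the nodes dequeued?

Visit Q; enqueue N, O, P, X, Y → queue [N, O, P, X, Y]
Visit N; enqueue L, T, V → queue [O, P, X, Y, L, T, V]
Visit O; enqueue R, W → queue [P, X, Y, L, T, V, R, W]
Visit P; enqueue M → queue [X, Y, L, T, V, R, W, M]
Visit X → queue [Y, L, T, V, R, W, M]
Visit Y; enqueue U → queue [L, T, V, R, W, M, U]
Visit L → queue [T, V, R, W, M, U]
Visit T; enqueue S → queue [V, R, W, M, U, S]
Visit V → queue [R, W, M, U, S]
Visit R → queue [W, M, U, S]
Visit W → queue [M, U, S]
Visit M → queue [U, S]
Visit U → queue [S]
Visit S → queue []

Q -> N -> O -> P -> X -> Y -> L -> T -> V -> R -> W -> M -> U -> S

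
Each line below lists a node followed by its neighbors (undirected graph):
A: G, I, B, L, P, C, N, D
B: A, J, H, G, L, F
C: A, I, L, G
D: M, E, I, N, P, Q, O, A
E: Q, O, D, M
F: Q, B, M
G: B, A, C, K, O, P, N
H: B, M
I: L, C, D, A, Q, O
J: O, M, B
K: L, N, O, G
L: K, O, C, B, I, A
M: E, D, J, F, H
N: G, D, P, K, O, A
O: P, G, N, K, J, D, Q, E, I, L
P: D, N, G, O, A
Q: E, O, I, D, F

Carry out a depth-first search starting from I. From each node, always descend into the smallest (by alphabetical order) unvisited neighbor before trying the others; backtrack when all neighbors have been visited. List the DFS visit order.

Visit I
I → A
A → B
B → F
F → M
M → D
D → E
E → O
O → G
G → C
C → L
L → K
K → N
N → P
O → J
O → Q
M → H

I, A, B, F, M, D, E, O, G, C, L, K, N, P, J, Q, H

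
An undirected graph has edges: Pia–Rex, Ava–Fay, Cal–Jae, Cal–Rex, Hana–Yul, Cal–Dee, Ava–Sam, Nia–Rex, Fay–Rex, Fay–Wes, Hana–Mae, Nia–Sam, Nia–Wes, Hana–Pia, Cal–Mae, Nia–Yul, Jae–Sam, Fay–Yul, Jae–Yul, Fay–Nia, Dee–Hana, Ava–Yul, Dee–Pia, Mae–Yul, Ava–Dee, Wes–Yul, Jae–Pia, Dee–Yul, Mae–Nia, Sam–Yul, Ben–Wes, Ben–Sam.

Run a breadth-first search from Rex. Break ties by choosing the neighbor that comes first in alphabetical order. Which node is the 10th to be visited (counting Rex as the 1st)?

Wes

Visit Rex; enqueue Cal, Fay, Nia, Pia → queue [Cal, Fay, Nia, Pia]
Visit Cal; enqueue Dee, Jae, Mae → queue [Fay, Nia, Pia, Dee, Jae, Mae]
Visit Fay; enqueue Ava, Wes, Yul → queue [Nia, Pia, Dee, Jae, Mae, Ava, Wes, Yul]
Visit Nia; enqueue Sam → queue [Pia, Dee, Jae, Mae, Ava, Wes, Yul, Sam]
Visit Pia; enqueue Hana → queue [Dee, Jae, Mae, Ava, Wes, Yul, Sam, Hana]
Visit Dee → queue [Jae, Mae, Ava, Wes, Yul, Sam, Hana]
Visit Jae → queue [Mae, Ava, Wes, Yul, Sam, Hana]
Visit Mae → queue [Ava, Wes, Yul, Sam, Hana]
Visit Ava → queue [Wes, Yul, Sam, Hana]
Visit Wes; enqueue Ben → queue [Yul, Sam, Hana, Ben]
Visit Yul → queue [Sam, Hana, Ben]
Visit Sam → queue [Hana, Ben]
Visit Hana → queue [Ben]
Visit Ben → queue []

Visit order: Rex, Cal, Fay, Nia, Pia, Dee, Jae, Mae, Ava, Wes, Yul, Sam, Hana, Ben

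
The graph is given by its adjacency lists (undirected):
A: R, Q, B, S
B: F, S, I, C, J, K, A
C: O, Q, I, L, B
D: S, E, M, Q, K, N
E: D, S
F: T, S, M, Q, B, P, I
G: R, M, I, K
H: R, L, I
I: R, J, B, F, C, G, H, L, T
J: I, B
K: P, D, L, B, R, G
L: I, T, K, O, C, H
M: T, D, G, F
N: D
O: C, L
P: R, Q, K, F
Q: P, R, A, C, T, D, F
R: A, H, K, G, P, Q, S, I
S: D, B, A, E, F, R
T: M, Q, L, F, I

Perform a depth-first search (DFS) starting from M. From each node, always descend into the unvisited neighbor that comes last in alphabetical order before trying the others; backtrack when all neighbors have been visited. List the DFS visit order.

Visit M
M → T
T → Q
Q → R
R → S
S → F
F → P
P → K
K → L
L → O
O → C
C → I
I → J
J → B
B → A
I → H
I → G
K → D
D → N
D → E

M -> T -> Q -> R -> S -> F -> P -> K -> L -> O -> C -> I -> J -> B -> A -> H -> G -> D -> N -> E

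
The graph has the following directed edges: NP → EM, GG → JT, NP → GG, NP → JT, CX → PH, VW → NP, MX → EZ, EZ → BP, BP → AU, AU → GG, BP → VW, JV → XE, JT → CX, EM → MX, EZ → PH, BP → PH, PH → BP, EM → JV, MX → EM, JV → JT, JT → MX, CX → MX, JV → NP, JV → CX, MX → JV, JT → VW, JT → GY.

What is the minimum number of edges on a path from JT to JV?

2

Level 0: JT
Level 1: CX, GY, MX, VW
Level 2: EM, EZ, JV, NP, PH
Level 3: BP, GG, XE
Level 4: AU
JV first appears at level 2.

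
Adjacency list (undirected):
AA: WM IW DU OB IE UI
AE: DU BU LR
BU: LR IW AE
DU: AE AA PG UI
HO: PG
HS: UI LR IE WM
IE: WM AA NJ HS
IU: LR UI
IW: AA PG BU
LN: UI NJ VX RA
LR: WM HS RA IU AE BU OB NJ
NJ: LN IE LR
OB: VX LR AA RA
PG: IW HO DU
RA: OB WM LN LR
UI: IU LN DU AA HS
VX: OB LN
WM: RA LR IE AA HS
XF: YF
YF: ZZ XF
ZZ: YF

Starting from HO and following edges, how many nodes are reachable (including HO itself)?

BFS from HO visits: HO, PG, IW, DU, BU, AA, UI, AE, LR, WM, OB, IE, LN, IU, HS, RA, NJ, VX
Reachable nodes: 18 of 21 total.

18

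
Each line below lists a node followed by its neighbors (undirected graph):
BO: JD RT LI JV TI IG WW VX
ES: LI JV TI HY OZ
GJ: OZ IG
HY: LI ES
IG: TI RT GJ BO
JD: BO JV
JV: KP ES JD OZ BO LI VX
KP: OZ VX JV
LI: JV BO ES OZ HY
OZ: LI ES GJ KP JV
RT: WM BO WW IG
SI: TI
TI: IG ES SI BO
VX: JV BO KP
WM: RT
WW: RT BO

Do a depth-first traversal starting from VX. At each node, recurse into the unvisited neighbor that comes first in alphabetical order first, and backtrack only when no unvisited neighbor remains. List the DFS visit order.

Visit VX
VX → BO
BO → IG
IG → GJ
GJ → OZ
OZ → ES
ES → HY
HY → LI
LI → JV
JV → JD
JV → KP
ES → TI
TI → SI
IG → RT
RT → WM
RT → WW

VX BO IG GJ OZ ES HY LI JV JD KP TI SI RT WM WW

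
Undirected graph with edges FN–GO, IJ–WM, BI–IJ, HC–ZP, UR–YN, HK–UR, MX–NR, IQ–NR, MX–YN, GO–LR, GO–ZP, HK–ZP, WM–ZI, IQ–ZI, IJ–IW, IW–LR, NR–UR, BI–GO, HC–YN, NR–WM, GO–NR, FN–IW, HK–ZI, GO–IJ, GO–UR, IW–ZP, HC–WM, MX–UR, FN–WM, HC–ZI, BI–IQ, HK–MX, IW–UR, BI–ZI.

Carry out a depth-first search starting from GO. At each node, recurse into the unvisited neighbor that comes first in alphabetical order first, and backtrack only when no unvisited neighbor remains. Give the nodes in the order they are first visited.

Visit GO
GO → BI
BI → IJ
IJ → IW
IW → FN
FN → WM
WM → HC
HC → YN
YN → MX
MX → HK
HK → UR
UR → NR
NR → IQ
IQ → ZI
HK → ZP
IW → LR

GO, BI, IJ, IW, FN, WM, HC, YN, MX, HK, UR, NR, IQ, ZI, ZP, LR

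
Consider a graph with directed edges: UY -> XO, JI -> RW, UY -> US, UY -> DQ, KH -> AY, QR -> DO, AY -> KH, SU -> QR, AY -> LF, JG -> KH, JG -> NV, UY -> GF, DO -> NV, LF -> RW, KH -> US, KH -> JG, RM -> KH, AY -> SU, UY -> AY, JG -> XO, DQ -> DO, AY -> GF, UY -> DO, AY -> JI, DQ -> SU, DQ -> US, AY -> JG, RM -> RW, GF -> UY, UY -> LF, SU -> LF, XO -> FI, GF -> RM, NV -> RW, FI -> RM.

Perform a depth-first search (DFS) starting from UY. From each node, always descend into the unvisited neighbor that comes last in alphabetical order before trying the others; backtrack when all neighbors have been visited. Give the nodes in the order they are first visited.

UY, XO, FI, RM, RW, KH, US, JG, NV, AY, SU, QR, DO, LF, JI, GF, DQ

Visit UY
UY → XO
XO → FI
FI → RM
RM → RW
RM → KH
KH → US
KH → JG
JG → NV
KH → AY
AY → SU
SU → QR
QR → DO
SU → LF
AY → JI
AY → GF
UY → DQ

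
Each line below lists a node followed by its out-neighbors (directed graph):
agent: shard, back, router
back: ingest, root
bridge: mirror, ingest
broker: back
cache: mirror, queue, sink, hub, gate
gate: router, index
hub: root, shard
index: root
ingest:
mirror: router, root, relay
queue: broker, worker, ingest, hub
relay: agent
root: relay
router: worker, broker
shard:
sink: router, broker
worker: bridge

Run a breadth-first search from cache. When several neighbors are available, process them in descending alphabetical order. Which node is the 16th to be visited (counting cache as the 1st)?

bridge

Visit cache; enqueue sink, queue, mirror, hub, gate → queue [sink, queue, mirror, hub, gate]
Visit sink; enqueue router, broker → queue [queue, mirror, hub, gate, router, broker]
Visit queue; enqueue worker, ingest → queue [mirror, hub, gate, router, broker, worker, ingest]
Visit mirror; enqueue root, relay → queue [hub, gate, router, broker, worker, ingest, root, relay]
Visit hub; enqueue shard → queue [gate, router, broker, worker, ingest, root, relay, shard]
Visit gate; enqueue index → queue [router, broker, worker, ingest, root, relay, shard, index]
Visit router → queue [broker, worker, ingest, root, relay, shard, index]
Visit broker; enqueue back → queue [worker, ingest, root, relay, shard, index, back]
Visit worker; enqueue bridge → queue [ingest, root, relay, shard, index, back, bridge]
Visit ingest → queue [root, relay, shard, index, back, bridge]
Visit root → queue [relay, shard, index, back, bridge]
Visit relay; enqueue agent → queue [shard, index, back, bridge, agent]
Visit shard → queue [index, back, bridge, agent]
Visit index → queue [back, bridge, agent]
Visit back → queue [bridge, agent]
Visit bridge → queue [agent]
Visit agent → queue []

Visit order: cache, sink, queue, mirror, hub, gate, router, broker, worker, ingest, root, relay, shard, index, back, bridge, agent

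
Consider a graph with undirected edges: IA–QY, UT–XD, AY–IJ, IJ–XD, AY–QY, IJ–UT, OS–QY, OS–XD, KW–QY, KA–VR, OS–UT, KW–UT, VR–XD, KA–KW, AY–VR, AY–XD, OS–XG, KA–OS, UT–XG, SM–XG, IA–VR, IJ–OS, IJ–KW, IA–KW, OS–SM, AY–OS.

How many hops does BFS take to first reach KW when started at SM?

Level 0: SM
Level 1: OS, XG
Level 2: AY, IJ, KA, QY, UT, XD
Level 3: IA, KW, VR
KW first appears at level 3.

3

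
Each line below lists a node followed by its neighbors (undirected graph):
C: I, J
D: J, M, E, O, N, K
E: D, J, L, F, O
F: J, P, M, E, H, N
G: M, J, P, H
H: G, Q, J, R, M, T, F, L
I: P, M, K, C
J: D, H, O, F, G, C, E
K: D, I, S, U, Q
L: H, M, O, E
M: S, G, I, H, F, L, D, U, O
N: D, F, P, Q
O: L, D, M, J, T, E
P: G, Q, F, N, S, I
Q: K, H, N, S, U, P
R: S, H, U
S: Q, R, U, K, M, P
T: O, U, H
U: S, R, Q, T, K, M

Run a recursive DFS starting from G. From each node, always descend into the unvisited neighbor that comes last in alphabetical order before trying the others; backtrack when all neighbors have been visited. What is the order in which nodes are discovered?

Visit G
G → P
P → S
S → U
U → T
T → O
O → M
M → L
L → H
H → R
H → Q
Q → N
N → F
F → J
J → E
E → D
D → K
K → I
I → C

G → P → S → U → T → O → M → L → H → R → Q → N → F → J → E → D → K → I → C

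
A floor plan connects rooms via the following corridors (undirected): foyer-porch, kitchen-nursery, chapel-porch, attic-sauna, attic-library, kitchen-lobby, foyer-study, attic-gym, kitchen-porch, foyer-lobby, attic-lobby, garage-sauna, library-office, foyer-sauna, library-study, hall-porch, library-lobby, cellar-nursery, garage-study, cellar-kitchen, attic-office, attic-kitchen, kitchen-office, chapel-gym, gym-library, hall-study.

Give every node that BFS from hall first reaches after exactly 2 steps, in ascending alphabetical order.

Level 0: hall
Level 1: porch, study
Level 2: chapel, foyer, garage, kitchen, library
Level 3: attic, cellar, gym, lobby, nursery, office, sauna

chapel, foyer, garage, kitchen, library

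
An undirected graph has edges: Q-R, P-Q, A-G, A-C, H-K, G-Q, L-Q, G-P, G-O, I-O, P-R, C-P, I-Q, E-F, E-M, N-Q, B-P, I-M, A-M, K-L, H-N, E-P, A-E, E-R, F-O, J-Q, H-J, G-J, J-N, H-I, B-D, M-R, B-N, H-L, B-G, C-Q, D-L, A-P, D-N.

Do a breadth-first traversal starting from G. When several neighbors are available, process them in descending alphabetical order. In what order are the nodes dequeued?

G -> Q -> P -> O -> J -> B -> A -> R -> N -> L -> I -> C -> E -> F -> H -> D -> M -> K

Visit G; enqueue Q, P, O, J, B, A → queue [Q, P, O, J, B, A]
Visit Q; enqueue R, N, L, I, C → queue [P, O, J, B, A, R, N, L, I, C]
Visit P; enqueue E → queue [O, J, B, A, R, N, L, I, C, E]
Visit O; enqueue F → queue [J, B, A, R, N, L, I, C, E, F]
Visit J; enqueue H → queue [B, A, R, N, L, I, C, E, F, H]
Visit B; enqueue D → queue [A, R, N, L, I, C, E, F, H, D]
Visit A; enqueue M → queue [R, N, L, I, C, E, F, H, D, M]
Visit R → queue [N, L, I, C, E, F, H, D, M]
Visit N → queue [L, I, C, E, F, H, D, M]
Visit L; enqueue K → queue [I, C, E, F, H, D, M, K]
Visit I → queue [C, E, F, H, D, M, K]
Visit C → queue [E, F, H, D, M, K]
Visit E → queue [F, H, D, M, K]
Visit F → queue [H, D, M, K]
Visit H → queue [D, M, K]
Visit D → queue [M, K]
Visit M → queue [K]
Visit K → queue []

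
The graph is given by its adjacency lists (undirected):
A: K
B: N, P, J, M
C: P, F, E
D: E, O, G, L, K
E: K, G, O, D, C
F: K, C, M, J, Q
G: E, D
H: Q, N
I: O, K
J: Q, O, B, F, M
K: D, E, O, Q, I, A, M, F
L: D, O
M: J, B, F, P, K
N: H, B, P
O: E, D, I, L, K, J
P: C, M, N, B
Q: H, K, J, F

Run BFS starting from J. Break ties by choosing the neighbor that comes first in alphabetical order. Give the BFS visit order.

J -> B -> F -> M -> O -> Q -> N -> P -> C -> K -> D -> E -> I -> L -> H -> A -> G

Visit J; enqueue B, F, M, O, Q → queue [B, F, M, O, Q]
Visit B; enqueue N, P → queue [F, M, O, Q, N, P]
Visit F; enqueue C, K → queue [M, O, Q, N, P, C, K]
Visit M → queue [O, Q, N, P, C, K]
Visit O; enqueue D, E, I, L → queue [Q, N, P, C, K, D, E, I, L]
Visit Q; enqueue H → queue [N, P, C, K, D, E, I, L, H]
Visit N → queue [P, C, K, D, E, I, L, H]
Visit P → queue [C, K, D, E, I, L, H]
Visit C → queue [K, D, E, I, L, H]
Visit K; enqueue A → queue [D, E, I, L, H, A]
Visit D; enqueue G → queue [E, I, L, H, A, G]
Visit E → queue [I, L, H, A, G]
Visit I → queue [L, H, A, G]
Visit L → queue [H, A, G]
Visit H → queue [A, G]
Visit A → queue [G]
Visit G → queue []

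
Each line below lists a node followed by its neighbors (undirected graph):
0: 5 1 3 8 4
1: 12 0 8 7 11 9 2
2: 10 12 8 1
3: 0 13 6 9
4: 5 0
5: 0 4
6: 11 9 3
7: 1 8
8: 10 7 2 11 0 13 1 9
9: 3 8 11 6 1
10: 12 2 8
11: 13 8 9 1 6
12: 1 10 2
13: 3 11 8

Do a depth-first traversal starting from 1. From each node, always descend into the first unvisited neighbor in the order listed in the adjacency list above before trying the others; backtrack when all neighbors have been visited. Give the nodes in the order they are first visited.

Visit 1
1 → 12
12 → 10
10 → 2
2 → 8
8 → 7
8 → 11
11 → 13
13 → 3
3 → 0
0 → 5
5 → 4
3 → 6
6 → 9

1 -> 12 -> 10 -> 2 -> 8 -> 7 -> 11 -> 13 -> 3 -> 0 -> 5 -> 4 -> 6 -> 9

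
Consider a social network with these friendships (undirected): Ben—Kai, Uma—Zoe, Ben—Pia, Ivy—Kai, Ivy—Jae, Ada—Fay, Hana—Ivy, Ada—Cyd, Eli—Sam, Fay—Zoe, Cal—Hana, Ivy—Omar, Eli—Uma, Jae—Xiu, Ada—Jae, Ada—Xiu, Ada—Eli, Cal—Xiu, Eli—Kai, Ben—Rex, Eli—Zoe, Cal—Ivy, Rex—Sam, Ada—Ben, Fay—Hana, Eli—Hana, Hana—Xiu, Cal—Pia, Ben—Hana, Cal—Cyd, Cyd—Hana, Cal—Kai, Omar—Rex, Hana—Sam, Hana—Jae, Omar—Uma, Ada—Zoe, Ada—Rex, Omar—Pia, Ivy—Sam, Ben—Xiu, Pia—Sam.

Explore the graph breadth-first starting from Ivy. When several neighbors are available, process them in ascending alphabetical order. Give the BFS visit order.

Ivy, Cal, Hana, Jae, Kai, Omar, Sam, Cyd, Pia, Xiu, Ben, Eli, Fay, Ada, Rex, Uma, Zoe

Visit Ivy; enqueue Cal, Hana, Jae, Kai, Omar, Sam → queue [Cal, Hana, Jae, Kai, Omar, Sam]
Visit Cal; enqueue Cyd, Pia, Xiu → queue [Hana, Jae, Kai, Omar, Sam, Cyd, Pia, Xiu]
Visit Hana; enqueue Ben, Eli, Fay → queue [Jae, Kai, Omar, Sam, Cyd, Pia, Xiu, Ben, Eli, Fay]
Visit Jae; enqueue Ada → queue [Kai, Omar, Sam, Cyd, Pia, Xiu, Ben, Eli, Fay, Ada]
Visit Kai → queue [Omar, Sam, Cyd, Pia, Xiu, Ben, Eli, Fay, Ada]
Visit Omar; enqueue Rex, Uma → queue [Sam, Cyd, Pia, Xiu, Ben, Eli, Fay, Ada, Rex, Uma]
Visit Sam → queue [Cyd, Pia, Xiu, Ben, Eli, Fay, Ada, Rex, Uma]
Visit Cyd → queue [Pia, Xiu, Ben, Eli, Fay, Ada, Rex, Uma]
Visit Pia → queue [Xiu, Ben, Eli, Fay, Ada, Rex, Uma]
Visit Xiu → queue [Ben, Eli, Fay, Ada, Rex, Uma]
Visit Ben → queue [Eli, Fay, Ada, Rex, Uma]
Visit Eli; enqueue Zoe → queue [Fay, Ada, Rex, Uma, Zoe]
Visit Fay → queue [Ada, Rex, Uma, Zoe]
Visit Ada → queue [Rex, Uma, Zoe]
Visit Rex → queue [Uma, Zoe]
Visit Uma → queue [Zoe]
Visit Zoe → queue []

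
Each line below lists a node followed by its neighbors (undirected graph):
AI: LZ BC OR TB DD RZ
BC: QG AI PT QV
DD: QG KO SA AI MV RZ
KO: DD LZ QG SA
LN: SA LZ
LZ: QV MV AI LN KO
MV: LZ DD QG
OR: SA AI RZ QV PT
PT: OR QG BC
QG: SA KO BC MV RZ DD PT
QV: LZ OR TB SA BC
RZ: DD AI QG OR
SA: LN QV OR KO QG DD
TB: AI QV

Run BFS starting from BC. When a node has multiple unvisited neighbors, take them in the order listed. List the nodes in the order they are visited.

Visit BC; enqueue QG, AI, PT, QV → queue [QG, AI, PT, QV]
Visit QG; enqueue SA, KO, MV, RZ, DD → queue [AI, PT, QV, SA, KO, MV, RZ, DD]
Visit AI; enqueue LZ, OR, TB → queue [PT, QV, SA, KO, MV, RZ, DD, LZ, OR, TB]
Visit PT → queue [QV, SA, KO, MV, RZ, DD, LZ, OR, TB]
Visit QV → queue [SA, KO, MV, RZ, DD, LZ, OR, TB]
Visit SA; enqueue LN → queue [KO, MV, RZ, DD, LZ, OR, TB, LN]
Visit KO → queue [MV, RZ, DD, LZ, OR, TB, LN]
Visit MV → queue [RZ, DD, LZ, OR, TB, LN]
Visit RZ → queue [DD, LZ, OR, TB, LN]
Visit DD → queue [LZ, OR, TB, LN]
Visit LZ → queue [OR, TB, LN]
Visit OR → queue [TB, LN]
Visit TB → queue [LN]
Visit LN → queue []

BC QG AI PT QV SA KO MV RZ DD LZ OR TB LN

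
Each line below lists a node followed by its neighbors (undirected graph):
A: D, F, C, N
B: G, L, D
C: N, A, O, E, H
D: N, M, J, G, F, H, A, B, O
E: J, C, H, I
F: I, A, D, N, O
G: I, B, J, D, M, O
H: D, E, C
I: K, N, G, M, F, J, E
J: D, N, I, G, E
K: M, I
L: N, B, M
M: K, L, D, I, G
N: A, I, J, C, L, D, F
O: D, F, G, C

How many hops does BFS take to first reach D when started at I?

Level 0: I
Level 1: E, F, G, J, K, M, N
Level 2: A, B, C, D, H, L, O
D first appears at level 2.

2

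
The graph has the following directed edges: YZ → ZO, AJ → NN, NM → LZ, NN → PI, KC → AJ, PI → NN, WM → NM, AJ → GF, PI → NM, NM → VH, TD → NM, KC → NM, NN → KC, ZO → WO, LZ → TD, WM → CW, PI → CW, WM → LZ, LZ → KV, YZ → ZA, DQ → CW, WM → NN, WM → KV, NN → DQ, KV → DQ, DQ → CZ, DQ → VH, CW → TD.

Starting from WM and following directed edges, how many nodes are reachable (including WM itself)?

14

BFS from WM visits: WM, CW, KV, LZ, NM, NN, TD, DQ, VH, KC, PI, CZ, AJ, GF
Reachable nodes: 14 of 18 total.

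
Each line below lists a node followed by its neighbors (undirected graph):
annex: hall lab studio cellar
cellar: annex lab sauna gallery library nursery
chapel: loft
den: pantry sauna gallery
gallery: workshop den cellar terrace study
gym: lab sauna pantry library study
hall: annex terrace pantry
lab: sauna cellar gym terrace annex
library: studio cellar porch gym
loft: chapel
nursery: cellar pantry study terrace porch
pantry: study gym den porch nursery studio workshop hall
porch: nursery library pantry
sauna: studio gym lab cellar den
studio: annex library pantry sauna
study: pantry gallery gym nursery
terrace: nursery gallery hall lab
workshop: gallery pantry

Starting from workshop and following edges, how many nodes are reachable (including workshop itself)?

BFS from workshop visits: workshop, gallery, pantry, den, cellar, terrace, study, gym, porch, nursery, studio, hall, sauna, annex, lab, library
Reachable nodes: 16 of 18 total.

16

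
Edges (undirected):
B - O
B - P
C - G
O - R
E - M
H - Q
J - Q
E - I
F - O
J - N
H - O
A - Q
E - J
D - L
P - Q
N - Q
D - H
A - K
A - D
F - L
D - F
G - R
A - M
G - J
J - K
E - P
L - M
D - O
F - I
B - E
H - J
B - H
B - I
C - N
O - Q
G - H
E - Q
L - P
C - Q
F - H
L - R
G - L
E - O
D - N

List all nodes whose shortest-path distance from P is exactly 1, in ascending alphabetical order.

B, E, L, Q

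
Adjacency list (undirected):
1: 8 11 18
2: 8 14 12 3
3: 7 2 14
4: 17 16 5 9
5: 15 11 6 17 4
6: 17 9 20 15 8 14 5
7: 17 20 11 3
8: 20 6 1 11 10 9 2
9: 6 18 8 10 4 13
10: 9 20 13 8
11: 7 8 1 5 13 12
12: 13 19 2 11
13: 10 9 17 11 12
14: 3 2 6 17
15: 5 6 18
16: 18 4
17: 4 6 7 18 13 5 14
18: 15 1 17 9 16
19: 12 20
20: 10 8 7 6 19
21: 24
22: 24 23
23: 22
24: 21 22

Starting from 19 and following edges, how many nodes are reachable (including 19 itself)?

BFS from 19 visits: 19, 12, 20, 13, 2, 11, 10, 8, 7, 6, 9, 17, 14, 3, 1, 5, 15, 18, 4, 16
Reachable nodes: 20 of 24 total.

20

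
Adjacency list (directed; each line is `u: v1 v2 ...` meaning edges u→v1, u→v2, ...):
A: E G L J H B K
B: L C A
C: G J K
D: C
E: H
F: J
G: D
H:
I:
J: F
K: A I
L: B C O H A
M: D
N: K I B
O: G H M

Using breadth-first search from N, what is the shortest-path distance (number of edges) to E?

3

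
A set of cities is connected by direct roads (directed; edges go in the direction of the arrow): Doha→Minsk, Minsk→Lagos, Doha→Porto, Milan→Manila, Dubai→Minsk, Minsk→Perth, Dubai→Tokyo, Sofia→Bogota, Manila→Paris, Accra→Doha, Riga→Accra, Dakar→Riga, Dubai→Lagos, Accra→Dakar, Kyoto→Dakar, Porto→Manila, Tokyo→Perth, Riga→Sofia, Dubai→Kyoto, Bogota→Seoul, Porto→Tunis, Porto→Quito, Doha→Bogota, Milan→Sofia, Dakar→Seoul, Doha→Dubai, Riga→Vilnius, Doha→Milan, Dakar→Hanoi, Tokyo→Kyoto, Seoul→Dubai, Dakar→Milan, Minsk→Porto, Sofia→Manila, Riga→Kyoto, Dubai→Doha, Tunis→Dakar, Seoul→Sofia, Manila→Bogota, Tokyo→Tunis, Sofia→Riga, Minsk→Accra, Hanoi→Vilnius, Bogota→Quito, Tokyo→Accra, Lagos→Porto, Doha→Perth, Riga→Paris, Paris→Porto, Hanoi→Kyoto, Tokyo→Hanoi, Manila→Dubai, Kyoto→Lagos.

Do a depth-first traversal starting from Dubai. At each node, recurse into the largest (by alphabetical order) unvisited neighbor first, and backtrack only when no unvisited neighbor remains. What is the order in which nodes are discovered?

Visit Dubai
Dubai → Tokyo
Tokyo → Tunis
Tunis → Dakar
Dakar → Seoul
Seoul → Sofia
Sofia → Riga
Riga → Vilnius
Riga → Paris
Paris → Porto
Porto → Quito
Porto → Manila
Manila → Bogota
Riga → Kyoto
Kyoto → Lagos
Riga → Accra
Accra → Doha
Doha → Perth
Doha → Minsk
Doha → Milan
Dakar → Hanoi

Dubai, Tokyo, Tunis, Dakar, Seoul, Sofia, Riga, Vilnius, Paris, Porto, Quito, Manila, Bogota, Kyoto, Lagos, Accra, Doha, Perth, Minsk, Milan, Hanoi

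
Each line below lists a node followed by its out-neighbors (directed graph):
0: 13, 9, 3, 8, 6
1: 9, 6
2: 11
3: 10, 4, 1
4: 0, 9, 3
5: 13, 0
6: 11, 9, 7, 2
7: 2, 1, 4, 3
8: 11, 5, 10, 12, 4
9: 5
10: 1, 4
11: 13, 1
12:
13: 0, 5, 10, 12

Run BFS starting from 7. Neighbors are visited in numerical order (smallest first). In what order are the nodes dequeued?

7 → 1 → 2 → 3 → 4 → 6 → 9 → 11 → 10 → 0 → 5 → 13 → 8 → 12

Visit 7; enqueue 1, 2, 3, 4 → queue [1, 2, 3, 4]
Visit 1; enqueue 6, 9 → queue [2, 3, 4, 6, 9]
Visit 2; enqueue 11 → queue [3, 4, 6, 9, 11]
Visit 3; enqueue 10 → queue [4, 6, 9, 11, 10]
Visit 4; enqueue 0 → queue [6, 9, 11, 10, 0]
Visit 6 → queue [9, 11, 10, 0]
Visit 9; enqueue 5 → queue [11, 10, 0, 5]
Visit 11; enqueue 13 → queue [10, 0, 5, 13]
Visit 10 → queue [0, 5, 13]
Visit 0; enqueue 8 → queue [5, 13, 8]
Visit 5 → queue [13, 8]
Visit 13; enqueue 12 → queue [8, 12]
Visit 8 → queue [12]
Visit 12 → queue []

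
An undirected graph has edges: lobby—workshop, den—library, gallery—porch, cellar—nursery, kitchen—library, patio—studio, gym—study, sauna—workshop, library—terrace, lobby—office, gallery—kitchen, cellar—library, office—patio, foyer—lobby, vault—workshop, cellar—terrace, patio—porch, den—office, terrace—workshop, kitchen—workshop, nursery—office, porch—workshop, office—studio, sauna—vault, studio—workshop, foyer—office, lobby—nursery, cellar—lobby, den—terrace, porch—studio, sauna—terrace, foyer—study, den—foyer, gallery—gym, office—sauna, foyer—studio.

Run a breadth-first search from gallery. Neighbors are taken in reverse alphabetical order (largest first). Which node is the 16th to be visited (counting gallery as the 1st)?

Visit gallery; enqueue porch, kitchen, gym → queue [porch, kitchen, gym]
Visit porch; enqueue workshop, studio, patio → queue [kitchen, gym, workshop, studio, patio]
Visit kitchen; enqueue library → queue [gym, workshop, studio, patio, library]
Visit gym; enqueue study → queue [workshop, studio, patio, library, study]
Visit workshop; enqueue vault, terrace, sauna, lobby → queue [studio, patio, library, study, vault, terrace, sauna, lobby]
Visit studio; enqueue office, foyer → queue [patio, library, study, vault, terrace, sauna, lobby, office, foyer]
Visit patio → queue [library, study, vault, terrace, sauna, lobby, office, foyer]
Visit library; enqueue den, cellar → queue [study, vault, terrace, sauna, lobby, office, foyer, den, cellar]
Visit study → queue [vault, terrace, sauna, lobby, office, foyer, den, cellar]
Visit vault → queue [terrace, sauna, lobby, office, foyer, den, cellar]
Visit terrace → queue [sauna, lobby, office, foyer, den, cellar]
Visit sauna → queue [lobby, office, foyer, den, cellar]
Visit lobby; enqueue nursery → queue [office, foyer, den, cellar, nursery]
Visit office → queue [foyer, den, cellar, nursery]
Visit foyer → queue [den, cellar, nursery]
Visit den → queue [cellar, nursery]
Visit cellar → queue [nursery]
Visit nursery → queue []

Visit order: gallery, porch, kitchen, gym, workshop, studio, patio, library, study, vault, terrace, sauna, lobby, office, foyer, den, cellar, nursery

den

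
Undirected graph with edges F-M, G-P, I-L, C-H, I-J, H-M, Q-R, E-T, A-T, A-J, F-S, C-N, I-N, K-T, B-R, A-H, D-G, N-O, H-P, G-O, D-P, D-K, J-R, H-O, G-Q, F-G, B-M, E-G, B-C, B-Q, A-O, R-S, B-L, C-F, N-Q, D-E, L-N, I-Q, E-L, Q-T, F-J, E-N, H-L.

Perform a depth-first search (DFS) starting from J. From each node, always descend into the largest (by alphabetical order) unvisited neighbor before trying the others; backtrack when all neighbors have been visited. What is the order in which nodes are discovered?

Visit J
J → R
R → S
S → F
F → M
M → H
H → P
P → G
G → Q
Q → T
T → K
K → D
D → E
E → N
N → O
O → A
N → L
L → I
L → B
B → C

J R S F M H P G Q T K D E N O A L I B C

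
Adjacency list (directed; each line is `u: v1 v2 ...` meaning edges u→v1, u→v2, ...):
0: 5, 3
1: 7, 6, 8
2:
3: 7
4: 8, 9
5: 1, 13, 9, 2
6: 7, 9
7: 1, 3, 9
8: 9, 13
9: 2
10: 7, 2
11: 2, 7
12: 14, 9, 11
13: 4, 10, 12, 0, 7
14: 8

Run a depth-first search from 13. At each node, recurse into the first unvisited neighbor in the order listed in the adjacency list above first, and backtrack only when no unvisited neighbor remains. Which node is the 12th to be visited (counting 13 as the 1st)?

14

Visit 13
13 → 4
4 → 8
8 → 9
9 → 2
13 → 10
10 → 7
7 → 1
1 → 6
7 → 3
13 → 12
12 → 14
12 → 11
13 → 0
0 → 5

Visit order: 13, 4, 8, 9, 2, 10, 7, 1, 6, 3, 12, 14, 11, 0, 5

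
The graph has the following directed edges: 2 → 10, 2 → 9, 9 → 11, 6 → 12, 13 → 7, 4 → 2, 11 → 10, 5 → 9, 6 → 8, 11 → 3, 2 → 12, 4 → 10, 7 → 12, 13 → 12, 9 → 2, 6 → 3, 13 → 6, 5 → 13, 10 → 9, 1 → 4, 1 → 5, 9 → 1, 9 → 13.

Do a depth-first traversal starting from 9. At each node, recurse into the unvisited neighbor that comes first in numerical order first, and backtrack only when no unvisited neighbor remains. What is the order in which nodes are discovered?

9 → 1 → 4 → 2 → 10 → 12 → 5 → 13 → 6 → 3 → 8 → 7 → 11

Visit 9
9 → 1
1 → 4
4 → 2
2 → 10
2 → 12
1 → 5
5 → 13
13 → 6
6 → 3
6 → 8
13 → 7
9 → 11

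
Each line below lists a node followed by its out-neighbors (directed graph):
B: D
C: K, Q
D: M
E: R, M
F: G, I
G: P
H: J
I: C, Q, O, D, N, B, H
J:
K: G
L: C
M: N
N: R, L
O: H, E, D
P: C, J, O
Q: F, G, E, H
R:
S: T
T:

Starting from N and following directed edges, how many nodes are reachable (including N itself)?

17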